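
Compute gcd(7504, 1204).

28

gcd(7504, 1204) = 28  (7504 = 6×1204 + 280, 1204 = 4×280 + 84, 280 = 3×84 + 28, 84 = 3×28).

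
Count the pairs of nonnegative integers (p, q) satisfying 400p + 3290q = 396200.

3

gcd(3290, 400) = 10.
By Bézout, 400×(-74) + 3290×(9) = 10.
One solution: (168, 100).
General: p = 168 + 329t, q = 100 - 40t.
p ≥ 0 ⇒ t ≥ 0; q ≥ 0 ⇒ t ≤ 2. So t ∈ [0, 2]: 3 solutions.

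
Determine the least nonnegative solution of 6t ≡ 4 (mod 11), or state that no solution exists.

gcd(11, 6) = 1.
1 divides 4, so solutions exist.
By Bézout, 6·(2) + 11·(-1) = 1.
So 6·(2) ≡ 1 (mod 11); multiply by 4: t ≡ 8 (mod 11).
Smallest nonnegative: t = 8 mod 11 = 8.

8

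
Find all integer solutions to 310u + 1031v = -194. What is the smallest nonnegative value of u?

312

gcd(1031, 310):
  1031 = 3×310 + 101
  310 = 3×101 + 7
  101 = 14×7 + 3
  7 = 2×3 + 1
  3 = 3×1
so gcd(1031, 310) = 1.
1 divides -194, so solutions exist.
Back-substitute for Bézout coefficients:
  1 = 7 - 2×3
  ... = 310×(296) + 1031×(-89)
Scale by -194/1 = -194: (u₀, v₀) = (-57424, 17266).
General solution: u = -57424 + 1031t, v = 17266 - 310t for integer t.
u ≥ 0: smallest is -57424 mod 1031 = 312 (at t = 56), with v = -94.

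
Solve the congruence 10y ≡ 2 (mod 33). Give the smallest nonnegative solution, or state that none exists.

20

gcd(33, 10) = 1  (33 = 3×10 + 3, 10 = 3×3 + 1, 3 = 3×1).
1 divides 2, so solutions exist.
Back-substituting, 10×(10) + 33×(-3) = 1.
So 10×(10) ≡ 1 (mod 33); multiply by 2: y ≡ 20 (mod 33).
Smallest nonnegative: y = 20 mod 33 = 20.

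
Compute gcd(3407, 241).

gcd(3407, 241):
  3407 = 14×241 + 33
  241 = 7×33 + 10
  33 = 3×10 + 3
  10 = 3×3 + 1
  3 = 3×1
so gcd(3407, 241) = 1.

1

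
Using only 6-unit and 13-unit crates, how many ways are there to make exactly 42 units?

1

Need nonnegative integers with 6j + 13k = 42.
gcd(6, 13) = 1, and 6·(-2) + 13·(1) = 1.
So (j₀, k₀) = (-84, 42); general j = -84 + 13t, k = 42 - 6t.
j ≥ 0 ⇒ t ≥ 7; k ≥ 0 ⇒ t ≤ 7. That's 1 value of t.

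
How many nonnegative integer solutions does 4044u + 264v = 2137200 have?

gcd(4044, 264) = 12  (4044 = 15*264 + 84, 264 = 3*84 + 12, 84 = 7*12).
Back-substituting, 4044*(-3) + 264*(46) = 12.
Scale by 178100: one solution is (-534300, 8192600). Reduce u mod 22: (14, 7881).
General: u = 14 + 22t, v = 7881 - 337t.
u ≥ 0 ⇒ t ≥ 0; v ≥ 0 ⇒ t ≤ 23. So t ∈ [0, 23]: 24 solutions.

24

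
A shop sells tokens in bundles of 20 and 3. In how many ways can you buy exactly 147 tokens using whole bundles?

3

Need nonnegative integers with 20j + 3k = 147.
gcd(20, 3) = 1, and 20·(-1) + 3·(7) = 1.
So (j₀, k₀) = (-147, 1029); general j = -147 + 3t, k = 1029 - 20t.
j ≥ 0 ⇒ t ≥ 49; k ≥ 0 ⇒ t ≤ 51. That's 3 values of t.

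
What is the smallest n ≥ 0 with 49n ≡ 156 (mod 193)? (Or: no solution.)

15

gcd(193, 49):
  193 = 3*49 + 46
  49 = 1*46 + 3
  46 = 15*3 + 1
  3 = 3*1
so gcd(193, 49) = 1.
1 divides 156, so solutions exist.
Back-substitute for Bézout coefficients:
  1 = 46 - 15*3
  ... = 49*(-63) + 193*(16)
So 49*(-63) ≡ 1 (mod 193); multiply by 156: n ≡ -9828 (mod 193).
Smallest nonnegative: n = -9828 mod 193 = 15.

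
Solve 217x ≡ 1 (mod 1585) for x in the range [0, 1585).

168

gcd(1585, 217) = 1.
By Bézout, 217·(168) + 1585·(-23) = 1.
So 217·168 ≡ 1 (mod 1585), and 168 mod 1585 = 168.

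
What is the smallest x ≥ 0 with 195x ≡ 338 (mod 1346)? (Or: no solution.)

1258

gcd(1346, 195) = 1  (1346 = 6*195 + 176, 195 = 1*176 + 19, 176 = 9*19 + 5, 19 = 3*5 + 4, 5 = 1*4 + 1, 4 = 4*1).
1 divides 338, so solutions exist.
Back-substituting, 195*(-283) + 1346*(41) = 1.
So 195*(-283) ≡ 1 (mod 1346); multiply by 338: x ≡ -95654 (mod 1346).
Smallest nonnegative: x = -95654 mod 1346 = 1258.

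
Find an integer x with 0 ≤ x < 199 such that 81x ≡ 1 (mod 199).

86

gcd(199, 81):
  199 = 2*81 + 37
  81 = 2*37 + 7
  37 = 5*7 + 2
  7 = 3*2 + 1
  2 = 2*1
so gcd(199, 81) = 1.
Back-substitute for Bézout coefficients:
  1 = 7 - 3*2
  ... = 81*(86) + 199*(-35)
So 81*86 ≡ 1 (mod 199), and 86 mod 199 = 86.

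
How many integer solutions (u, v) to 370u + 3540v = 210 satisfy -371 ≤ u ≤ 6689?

gcd(3540, 370) = 10.
By Bézout, 370×(67) + 3540×(-7) = 10.
Particular solution: (345, -36).
General solution: u = 345 + 354t, v = -36 - 37t for integer t.
-371 ≤ 345 + 354t ≤ 6689 gives t ∈ [-2, 17], which is 20 values.

20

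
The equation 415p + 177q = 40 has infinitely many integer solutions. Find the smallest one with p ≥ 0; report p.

gcd(415, 177):
  415 = 2·177 + 61
  177 = 2·61 + 55
  61 = 1·55 + 6
  55 = 9·6 + 1
  6 = 6·1
so gcd(415, 177) = 1.
1 divides 40, so solutions exist.
Back-substitute for Bézout coefficients:
  1 = 55 - 9·6
  ... = 415·(-29) + 177·(68)
Scale by 40/1 = 40: (p₀, q₀) = (-1160, 2720).
General solution: p = -1160 + 177t, q = 2720 - 415t for integer t.
p ≥ 0: smallest is -1160 mod 177 = 79 (at t = 7), with q = -185.

79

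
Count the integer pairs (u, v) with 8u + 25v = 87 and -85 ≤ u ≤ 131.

8

gcd(25, 8):
  25 = 3×8 + 1
  8 = 8×1
so gcd(25, 8) = 1.
Back-substitute for Bézout coefficients:
  1 = 25 - 3×8
  ... = 8×(-3) + 25×(1)
Scale by 87: particular solution (-261, 87); reduce u mod 25: (14, -1).
General solution: u = 14 + 25t, v = -1 - 8t for integer t.
-85 ≤ 14 + 25t ≤ 131 gives t ∈ [-3, 4], which is 8 values.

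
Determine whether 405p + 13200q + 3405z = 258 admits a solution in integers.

gcd(13200, 405) = 15  (13200 = 32·405 + 240, 405 = 1·240 + 165, 240 = 1·165 + 75, 165 = 2·75 + 15, 75 = 5·15).
gcd(15, 3405) = 15.
15 does not divide 258 (remainder 3), so no integer solutions.

no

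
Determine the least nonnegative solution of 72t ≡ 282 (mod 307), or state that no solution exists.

gcd(307, 72) = 1.
1 divides 282, so solutions exist.
By Bézout, 72×(-81) + 307×(19) = 1.
So 72×(-81) ≡ 1 (mod 307); multiply by 282: t ≡ -22842 (mod 307).
Smallest nonnegative: t = -22842 mod 307 = 183.

183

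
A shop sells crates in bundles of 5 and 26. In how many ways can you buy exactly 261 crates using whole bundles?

Need nonnegative integers with 5j + 26k = 261.
gcd(5, 26) = 1, and 5·(-5) + 26·(1) = 1.
So (j₀, k₀) = (-1305, 261); general j = -1305 + 26t, k = 261 - 5t.
j ≥ 0 ⇒ t ≥ 51; k ≥ 0 ⇒ t ≤ 52. That's 2 values of t.

2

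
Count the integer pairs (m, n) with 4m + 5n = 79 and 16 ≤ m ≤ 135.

gcd(5, 4) = 1.
By Bézout, 4*(-1) + 5*(1) = 1.
Particular solution: (1, 15).
General solution: m = 1 + 5t, n = 15 - 4t for integer t.
16 ≤ 1 + 5t ≤ 135 gives t ∈ [3, 26], which is 24 values.

24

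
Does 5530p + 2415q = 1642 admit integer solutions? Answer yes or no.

gcd(5530, 2415):
  5530 = 2*2415 + 700
  2415 = 3*700 + 315
  700 = 2*315 + 70
  315 = 4*70 + 35
  70 = 2*35
so gcd(5530, 2415) = 35.
35 does not divide 1642 (remainder 32), so no integer solutions.

no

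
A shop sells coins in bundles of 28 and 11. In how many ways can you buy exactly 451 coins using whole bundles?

Need nonnegative integers with 28j + 11k = 451.
gcd(28, 11) = 1, and 28·(2) + 11·(-5) = 1.
So (j₀, k₀) = (902, -2255); general j = 902 + 11t, k = -2255 - 28t.
j ≥ 0 ⇒ t ≥ -82; k ≥ 0 ⇒ t ≤ -81. That's 2 values of t.

2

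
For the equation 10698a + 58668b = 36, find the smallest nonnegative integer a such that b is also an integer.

7206

gcd(58668, 10698):
  58668 = 5*10698 + 5178
  10698 = 2*5178 + 342
  5178 = 15*342 + 48
  342 = 7*48 + 6
  48 = 8*6
so gcd(58668, 10698) = 6.
6 divides 36, so solutions exist.
Back-substitute for Bézout coefficients:
  6 = 342 - 7*48
  ... = 10698*(1201) + 58668*(-219)
Scale by 36/6 = 6: (a₀, b₀) = (7206, -1314).
General solution: a = 7206 + 9778t, b = -1314 - 1783t for integer t.
a ≥ 0: smallest is 7206 mod 9778 = 7206 (at t = 0), with b = -1314.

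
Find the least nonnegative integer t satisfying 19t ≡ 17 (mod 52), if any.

31

gcd(52, 19) = 1  (52 = 2·19 + 14, 19 = 1·14 + 5, 14 = 2·5 + 4, 5 = 1·4 + 1, 4 = 4·1).
1 divides 17, so solutions exist.
Back-substituting, 19·(11) + 52·(-4) = 1.
So 19·(11) ≡ 1 (mod 52); multiply by 17: t ≡ 187 (mod 52).
Smallest nonnegative: t = 187 mod 52 = 31.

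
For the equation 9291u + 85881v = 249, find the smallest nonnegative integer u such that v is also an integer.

19476

gcd(85881, 9291):
  85881 = 9×9291 + 2262
  9291 = 4×2262 + 243
  2262 = 9×243 + 75
  243 = 3×75 + 18
  75 = 4×18 + 3
  18 = 6×3
so gcd(85881, 9291) = 3.
3 divides 249, so solutions exist.
Back-substitute for Bézout coefficients:
  3 = 75 - 4×18
  ... = 9291×(-4594) + 85881×(497)
Scale by 249/3 = 83: (u₀, v₀) = (-381302, 41251).
General solution: u = -381302 + 28627t, v = 41251 - 3097t for integer t.
u ≥ 0: smallest is -381302 mod 28627 = 19476 (at t = 14), with v = -2107.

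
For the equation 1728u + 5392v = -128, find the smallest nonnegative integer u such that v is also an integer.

287

gcd(5392, 1728):
  5392 = 3×1728 + 208
  1728 = 8×208 + 64
  208 = 3×64 + 16
  64 = 4×16
so gcd(5392, 1728) = 16.
16 divides -128, so solutions exist.
Back-substitute for Bézout coefficients:
  16 = 208 - 3×64
  ... = 1728×(-78) + 5392×(25)
Scale by -128/16 = -8: (u₀, v₀) = (624, -200).
General solution: u = 624 + 337t, v = -200 - 108t for integer t.
u ≥ 0: smallest is 624 mod 337 = 287 (at t = -1), with v = -92.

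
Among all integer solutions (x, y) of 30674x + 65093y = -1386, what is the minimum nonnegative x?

gcd(65093, 30674):
  65093 = 2*30674 + 3745
  30674 = 8*3745 + 714
  3745 = 5*714 + 175
  714 = 4*175 + 14
  175 = 12*14 + 7
  14 = 2*7
so gcd(65093, 30674) = 7.
7 divides -1386, so solutions exist.
Back-substitute for Bézout coefficients:
  7 = 175 - 12*14
  ... = 30674*(-4467) + 65093*(2105)
Scale by -1386/7 = -198: (x₀, y₀) = (884466, -416790).
General solution: x = 884466 + 9299t, y = -416790 - 4382t for integer t.
x ≥ 0: smallest is 884466 mod 9299 = 1061 (at t = -95), with y = -500.

1061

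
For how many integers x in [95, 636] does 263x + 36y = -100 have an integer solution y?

15

gcd(263, 36):
  263 = 7*36 + 11
  36 = 3*11 + 3
  11 = 3*3 + 2
  3 = 1*2 + 1
  2 = 2*1
so gcd(263, 36) = 1.
Back-substitute for Bézout coefficients:
  1 = 3 - 1*2
  ... = 263*(-13) + 36*(95)
Scale by -100: particular solution (1300, -9500); reduce x mod 36: (4, -32).
General solution: x = 4 + 36t, y = -32 - 263t for integer t.
95 ≤ 4 + 36t ≤ 636 gives t ∈ [3, 17], which is 15 values.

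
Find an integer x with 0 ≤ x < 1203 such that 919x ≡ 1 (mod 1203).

826

gcd(1203, 919):
  1203 = 1*919 + 284
  919 = 3*284 + 67
  284 = 4*67 + 16
  67 = 4*16 + 3
  16 = 5*3 + 1
  3 = 3*1
so gcd(1203, 919) = 1.
Back-substitute for Bézout coefficients:
  1 = 16 - 5*3
  ... = 919*(-377) + 1203*(288)
So 919*-377 ≡ 1 (mod 1203), and -377 mod 1203 = 826.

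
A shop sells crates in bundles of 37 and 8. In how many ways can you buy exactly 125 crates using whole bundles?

Need nonnegative integers with 37j + 8k = 125.
gcd(37, 8) = 1, and 37·(-3) + 8·(14) = 1.
So (j₀, k₀) = (-375, 1750); general j = -375 + 8t, k = 1750 - 37t.
j ≥ 0 ⇒ t ≥ 47; k ≥ 0 ⇒ t ≤ 47. That's 1 value of t.

1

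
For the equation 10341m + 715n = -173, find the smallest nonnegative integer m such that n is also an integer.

gcd(10341, 715) = 1.
1 divides -173, so solutions exist.
By Bézout, 10341×(-54) + 715×(781) = 1.
Scale by -173/1 = -173: (m₀, n₀) = (9342, -135113).
General solution: m = 9342 + 715t, n = -135113 - 10341t for integer t.
m ≥ 0: smallest is 9342 mod 715 = 47 (at t = -13), with n = -680.

47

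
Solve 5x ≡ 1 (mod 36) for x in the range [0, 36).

29

gcd(36, 5):
  36 = 7·5 + 1
  5 = 5·1
so gcd(36, 5) = 1.
Back-substitute for Bézout coefficients:
  1 = 36 - 7·5
  ... = 5·(-7) + 36·(1)
So 5·-7 ≡ 1 (mod 36), and -7 mod 36 = 29.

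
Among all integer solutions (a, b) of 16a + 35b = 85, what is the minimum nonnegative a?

25

gcd(35, 16) = 1  (35 = 2*16 + 3, 16 = 5*3 + 1, 3 = 3*1).
1 divides 85, so solutions exist.
Back-substituting, 16*(11) + 35*(-5) = 1.
Scale by 85/1 = 85: (a₀, b₀) = (935, -425).
General solution: a = 935 + 35t, b = -425 - 16t for integer t.
a ≥ 0: smallest is 935 mod 35 = 25 (at t = -26), with b = -9.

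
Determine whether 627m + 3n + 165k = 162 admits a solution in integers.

gcd(627, 3) = 3  (627 = 209·3).
gcd(3, 165) = 3.
3 divides 162, so integer solutions exist.

yes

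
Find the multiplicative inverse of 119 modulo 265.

49

gcd(265, 119) = 1.
By Bézout, 119*(49) + 265*(-22) = 1.
So 119*49 ≡ 1 (mod 265), and 49 mod 265 = 49.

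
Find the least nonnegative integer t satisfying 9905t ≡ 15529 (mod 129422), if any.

gcd(129422, 9905):
  129422 = 13×9905 + 657
  9905 = 15×657 + 50
  657 = 13×50 + 7
  50 = 7×7 + 1
  7 = 7×1
so gcd(129422, 9905) = 1.
1 divides 15529, so solutions exist.
Back-substitute for Bézout coefficients:
  1 = 50 - 7×7
  ... = 9905×(18123) + 129422×(-1387)
So 9905×(18123) ≡ 1 (mod 129422); multiply by 15529: t ≡ 281432067 (mod 129422).
Smallest nonnegative: t = 281432067 mod 129422 = 68639.

68639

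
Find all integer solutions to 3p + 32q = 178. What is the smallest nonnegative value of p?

6

gcd(32, 3) = 1  (32 = 10·3 + 2, 3 = 1·2 + 1, 2 = 2·1).
1 divides 178, so solutions exist.
Back-substituting, 3·(11) + 32·(-1) = 1.
Scale by 178/1 = 178: (p₀, q₀) = (1958, -178).
General solution: p = 1958 + 32t, q = -178 - 3t for integer t.
p ≥ 0: smallest is 1958 mod 32 = 6 (at t = -61), with q = 5.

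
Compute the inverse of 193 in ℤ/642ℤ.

163

gcd(642, 193):
  642 = 3·193 + 63
  193 = 3·63 + 4
  63 = 15·4 + 3
  4 = 1·3 + 1
  3 = 3·1
so gcd(642, 193) = 1.
Back-substitute for Bézout coefficients:
  1 = 4 - 1·3
  ... = 193·(163) + 642·(-49)
So 193·163 ≡ 1 (mod 642), and 163 mod 642 = 163.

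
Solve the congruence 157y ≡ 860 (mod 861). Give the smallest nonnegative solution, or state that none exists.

gcd(861, 157) = 1  (861 = 5*157 + 76, 157 = 2*76 + 5, 76 = 15*5 + 1, 5 = 5*1).
1 divides 860, so solutions exist.
Back-substituting, 157*(-170) + 861*(31) = 1.
So 157*(-170) ≡ 1 (mod 861); multiply by 860: y ≡ -146200 (mod 861).
Smallest nonnegative: y = -146200 mod 861 = 170.

170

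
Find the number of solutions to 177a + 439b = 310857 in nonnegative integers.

gcd(439, 177):
  439 = 2×177 + 85
  177 = 2×85 + 7
  85 = 12×7 + 1
  7 = 7×1
so gcd(439, 177) = 1.
Back-substitute for Bézout coefficients:
  1 = 85 - 12×7
  ... = 177×(-62) + 439×(25)
Scale by 310857: one solution is (-19273134, 7771425). Reduce a mod 439: (283, 594).
General: a = 283 + 439t, b = 594 - 177t.
a ≥ 0 ⇒ t ≥ 0; b ≥ 0 ⇒ t ≤ 3. So t ∈ [0, 3]: 4 solutions.

4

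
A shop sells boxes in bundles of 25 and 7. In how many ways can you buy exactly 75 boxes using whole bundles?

1

Need nonnegative integers with 25j + 7k = 75.
gcd(25, 7) = 1, and 25·(2) + 7·(-7) = 1.
So (j₀, k₀) = (150, -525); general j = 150 + 7t, k = -525 - 25t.
j ≥ 0 ⇒ t ≥ -21; k ≥ 0 ⇒ t ≤ -21. That's 1 value of t.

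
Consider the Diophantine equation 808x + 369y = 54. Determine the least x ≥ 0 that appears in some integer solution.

gcd(808, 369):
  808 = 2*369 + 70
  369 = 5*70 + 19
  70 = 3*19 + 13
  19 = 1*13 + 6
  13 = 2*6 + 1
  6 = 6*1
so gcd(808, 369) = 1.
1 divides 54, so solutions exist.
Back-substitute for Bézout coefficients:
  1 = 13 - 2*6
  ... = 808*(58) + 369*(-127)
Scale by 54/1 = 54: (x₀, y₀) = (3132, -6858).
General solution: x = 3132 + 369t, y = -6858 - 808t for integer t.
x ≥ 0: smallest is 3132 mod 369 = 180 (at t = -8), with y = -394.

180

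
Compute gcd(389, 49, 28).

gcd(389, 49) = 1  (389 = 7×49 + 46, 49 = 1×46 + 3, 46 = 15×3 + 1, 3 = 3×1).
gcd(1, 28) = 1.

1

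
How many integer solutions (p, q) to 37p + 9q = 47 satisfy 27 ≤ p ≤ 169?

gcd(37, 9) = 1  (37 = 4×9 + 1, 9 = 9×1).
Back-substituting, 37×(1) + 9×(-4) = 1.
Scale by 47: particular solution (47, -188); reduce p mod 9: (2, -3).
General solution: p = 2 + 9t, q = -3 - 37t for integer t.
27 ≤ 2 + 9t ≤ 169 gives t ∈ [3, 18], which is 16 values.

16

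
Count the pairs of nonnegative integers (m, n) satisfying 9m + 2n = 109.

6

gcd(9, 2) = 1  (9 = 4×2 + 1, 2 = 2×1).
Back-substituting, 9×(1) + 2×(-4) = 1.
Scale by 109: one solution is (109, -436). Reduce m mod 2: (1, 50).
General: m = 1 + 2t, n = 50 - 9t.
m ≥ 0 ⇒ t ≥ 0; n ≥ 0 ⇒ t ≤ 5. So t ∈ [0, 5]: 6 solutions.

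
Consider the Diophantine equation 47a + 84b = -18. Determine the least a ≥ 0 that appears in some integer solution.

30

gcd(84, 47) = 1  (84 = 1*47 + 37, 47 = 1*37 + 10, 37 = 3*10 + 7, 10 = 1*7 + 3, 7 = 2*3 + 1, 3 = 3*1).
1 divides -18, so solutions exist.
Back-substituting, 47*(-25) + 84*(14) = 1.
Scale by -18/1 = -18: (a₀, b₀) = (450, -252).
General solution: a = 450 + 84t, b = -252 - 47t for integer t.
a ≥ 0: smallest is 450 mod 84 = 30 (at t = -5), with b = -17.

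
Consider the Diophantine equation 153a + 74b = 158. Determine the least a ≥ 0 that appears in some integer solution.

gcd(153, 74):
  153 = 2×74 + 5
  74 = 14×5 + 4
  5 = 1×4 + 1
  4 = 4×1
so gcd(153, 74) = 1.
1 divides 158, so solutions exist.
Back-substitute for Bézout coefficients:
  1 = 5 - 1×4
  ... = 153×(15) + 74×(-31)
Scale by 158/1 = 158: (a₀, b₀) = (2370, -4898).
General solution: a = 2370 + 74t, b = -4898 - 153t for integer t.
a ≥ 0: smallest is 2370 mod 74 = 2 (at t = -32), with b = -2.

2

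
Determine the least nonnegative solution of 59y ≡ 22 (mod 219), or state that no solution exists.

gcd(219, 59):
  219 = 3×59 + 42
  59 = 1×42 + 17
  42 = 2×17 + 8
  17 = 2×8 + 1
  8 = 8×1
so gcd(219, 59) = 1.
1 divides 22, so solutions exist.
Back-substitute for Bézout coefficients:
  1 = 17 - 2×8
  ... = 59×(26) + 219×(-7)
So 59×(26) ≡ 1 (mod 219); multiply by 22: y ≡ 572 (mod 219).
Smallest nonnegative: y = 572 mod 219 = 134.

134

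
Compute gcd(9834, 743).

gcd(9834, 743) = 1  (9834 = 13×743 + 175, 743 = 4×175 + 43, 175 = 4×43 + 3, 43 = 14×3 + 1, 3 = 3×1).

1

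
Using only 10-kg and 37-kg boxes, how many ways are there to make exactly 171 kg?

1

Need nonnegative integers with 10j + 37k = 171.
gcd(10, 37) = 1, and 10·(-11) + 37·(3) = 1.
So (j₀, k₀) = (-1881, 513); general j = -1881 + 37t, k = 513 - 10t.
j ≥ 0 ⇒ t ≥ 51; k ≥ 0 ⇒ t ≤ 51. That's 1 value of t.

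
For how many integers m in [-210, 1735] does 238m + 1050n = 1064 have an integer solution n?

gcd(1050, 238) = 14  (1050 = 4·238 + 98, 238 = 2·98 + 42, 98 = 2·42 + 14, 42 = 3·14).
Back-substituting, 238·(-22) + 1050·(5) = 14.
Scale by 76: particular solution (-1672, 380); reduce m mod 75: (53, -11).
General solution: m = 53 + 75t, n = -11 - 17t for integer t.
-210 ≤ 53 + 75t ≤ 1735 gives t ∈ [-3, 22], which is 26 values.

26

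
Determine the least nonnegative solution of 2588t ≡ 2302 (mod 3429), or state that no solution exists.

gcd(3429, 2588) = 1.
1 divides 2302, so solutions exist.
By Bézout, 2588*(-844) + 3429*(637) = 1.
So 2588*(-844) ≡ 1 (mod 3429); multiply by 2302: t ≡ -1942888 (mod 3429).
Smallest nonnegative: t = -1942888 mod 3429 = 1355.

1355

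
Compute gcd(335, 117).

gcd(335, 117) = 1  (335 = 2·117 + 101, 117 = 1·101 + 16, 101 = 6·16 + 5, 16 = 3·5 + 1, 5 = 5·1).

1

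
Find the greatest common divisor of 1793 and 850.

gcd(1793, 850):
  1793 = 2×850 + 93
  850 = 9×93 + 13
  93 = 7×13 + 2
  13 = 6×2 + 1
  2 = 2×1
so gcd(1793, 850) = 1.

1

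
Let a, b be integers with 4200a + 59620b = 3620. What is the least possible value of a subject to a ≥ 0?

gcd(59620, 4200) = 20.
20 divides 3620, so solutions exist.
By Bézout, 4200×(-582) + 59620×(41) = 20.
Scale by 3620/20 = 181: (a₀, b₀) = (-105342, 7421).
General solution: a = -105342 + 2981t, b = 7421 - 210t for integer t.
a ≥ 0: smallest is -105342 mod 2981 = 1974 (at t = 36), with b = -139.

1974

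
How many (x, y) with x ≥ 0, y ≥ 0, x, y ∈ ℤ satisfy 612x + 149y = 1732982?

19

gcd(612, 149) = 1.
By Bézout, 612*(28) + 149*(-115) = 1.
One solution: (7, 11602).
General: x = 7 + 149t, y = 11602 - 612t.
x ≥ 0 ⇒ t ≥ 0; y ≥ 0 ⇒ t ≤ 18. So t ∈ [0, 18]: 19 solutions.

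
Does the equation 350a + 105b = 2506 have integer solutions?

no

gcd(350, 105) = 35.
35 does not divide 2506 (remainder 21), so no integer solutions.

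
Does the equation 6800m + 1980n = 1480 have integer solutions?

gcd(6800, 1980) = 20  (6800 = 3*1980 + 860, 1980 = 2*860 + 260, 860 = 3*260 + 80, 260 = 3*80 + 20, 80 = 4*20).
20 divides 1480, so integer solutions exist.

yes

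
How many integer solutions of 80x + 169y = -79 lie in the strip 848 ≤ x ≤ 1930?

6

gcd(169, 80) = 1.
By Bézout, 80·(-19) + 169·(9) = 1.
Particular solution: (149, -71).
General solution: x = 149 + 169t, y = -71 - 80t for integer t.
848 ≤ 149 + 169t ≤ 1930 gives t ∈ [5, 10], which is 6 values.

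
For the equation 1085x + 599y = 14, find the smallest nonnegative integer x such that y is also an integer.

143

gcd(1085, 599) = 1.
1 divides 14, so solutions exist.
By Bézout, 1085*(53) + 599*(-96) = 1.
Scale by 14/1 = 14: (x₀, y₀) = (742, -1344).
General solution: x = 742 + 599t, y = -1344 - 1085t for integer t.
x ≥ 0: smallest is 742 mod 599 = 143 (at t = -1), with y = -259.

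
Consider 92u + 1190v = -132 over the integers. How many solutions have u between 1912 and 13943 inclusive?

20

gcd(1190, 92) = 2  (1190 = 12·92 + 86, 92 = 1·86 + 6, 86 = 14·6 + 2, 6 = 3·2).
Back-substituting, 92·(-194) + 1190·(15) = 2.
Scale by -66: particular solution (12804, -990); reduce u mod 595: (309, -24).
General solution: u = 309 + 595t, v = -24 - 46t for integer t.
1912 ≤ 309 + 595t ≤ 13943 gives t ∈ [3, 22], which is 20 values.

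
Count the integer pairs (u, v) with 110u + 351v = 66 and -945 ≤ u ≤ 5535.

19

gcd(351, 110) = 1.
By Bézout, 110*(-67) + 351*(21) = 1.
Particular solution: (141, -44).
General solution: u = 141 + 351t, v = -44 - 110t for integer t.
-945 ≤ 141 + 351t ≤ 5535 gives t ∈ [-3, 15], which is 19 values.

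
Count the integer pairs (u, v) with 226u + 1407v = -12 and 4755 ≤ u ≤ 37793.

gcd(1407, 226):
  1407 = 6×226 + 51
  226 = 4×51 + 22
  51 = 2×22 + 7
  22 = 3×7 + 1
  7 = 7×1
so gcd(1407, 226) = 1.
Back-substitute for Bézout coefficients:
  1 = 22 - 3×7
  ... = 226×(193) + 1407×(-31)
Scale by -12: particular solution (-2316, 372); reduce u mod 1407: (498, -80).
General solution: u = 498 + 1407t, v = -80 - 226t for integer t.
4755 ≤ 498 + 1407t ≤ 37793 gives t ∈ [4, 26], which is 23 values.

23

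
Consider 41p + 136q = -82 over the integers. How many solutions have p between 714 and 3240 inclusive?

gcd(136, 41):
  136 = 3*41 + 13
  41 = 3*13 + 2
  13 = 6*2 + 1
  2 = 2*1
so gcd(136, 41) = 1.
Back-substitute for Bézout coefficients:
  1 = 13 - 6*2
  ... = 41*(-63) + 136*(19)
Scale by -82: particular solution (5166, -1558); reduce p mod 136: (134, -41).
General solution: p = 134 + 136t, q = -41 - 41t for integer t.
714 ≤ 134 + 136t ≤ 3240 gives t ∈ [5, 22], which is 18 values.

18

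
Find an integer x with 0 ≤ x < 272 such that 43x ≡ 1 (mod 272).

gcd(272, 43) = 1  (272 = 6·43 + 14, 43 = 3·14 + 1, 14 = 14·1).
Back-substituting, 43·(19) + 272·(-3) = 1.
So 43·19 ≡ 1 (mod 272), and 19 mod 272 = 19.

19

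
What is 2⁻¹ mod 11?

6

gcd(11, 2) = 1  (11 = 5×2 + 1, 2 = 2×1).
Back-substituting, 2×(-5) + 11×(1) = 1.
So 2×-5 ≡ 1 (mod 11), and -5 mod 11 = 6.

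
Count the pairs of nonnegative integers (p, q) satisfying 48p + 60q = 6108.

gcd(60, 48):
  60 = 1×48 + 12
  48 = 4×12
so gcd(60, 48) = 12.
Back-substitute for Bézout coefficients:
  12 = 60 - 1×48
  ... = 48×(-1) + 60×(1)
Scale by 509: one solution is (-509, 509). Reduce p mod 5: (1, 101).
General: p = 1 + 5t, q = 101 - 4t.
p ≥ 0 ⇒ t ≥ 0; q ≥ 0 ⇒ t ≤ 25. So t ∈ [0, 25]: 26 solutions.

26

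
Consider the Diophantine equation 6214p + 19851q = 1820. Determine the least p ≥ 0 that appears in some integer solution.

gcd(19851, 6214):
  19851 = 3·6214 + 1209
  6214 = 5·1209 + 169
  1209 = 7·169 + 26
  169 = 6·26 + 13
  26 = 2·13
so gcd(19851, 6214) = 13.
13 divides 1820, so solutions exist.
Back-substitute for Bézout coefficients:
  13 = 169 - 6·26
  ... = 6214·(706) + 19851·(-221)
Scale by 1820/13 = 140: (p₀, q₀) = (98840, -30940).
General solution: p = 98840 + 1527t, q = -30940 - 478t for integer t.
p ≥ 0: smallest is 98840 mod 1527 = 1112 (at t = -64), with q = -348.

1112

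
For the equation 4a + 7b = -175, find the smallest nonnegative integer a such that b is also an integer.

0

gcd(7, 4) = 1.
1 divides -175, so solutions exist.
By Bézout, 4×(2) + 7×(-1) = 1.
Scale by -175/1 = -175: (a₀, b₀) = (-350, 175).
General solution: a = -350 + 7t, b = 175 - 4t for integer t.
a ≥ 0: smallest is -350 mod 7 = 0 (at t = 50), with b = -25.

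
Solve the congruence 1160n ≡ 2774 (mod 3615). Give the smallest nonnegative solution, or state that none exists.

gcd(3615, 1160):
  3615 = 3*1160 + 135
  1160 = 8*135 + 80
  135 = 1*80 + 55
  80 = 1*55 + 25
  55 = 2*25 + 5
  25 = 5*5
so gcd(3615, 1160) = 5.
5 does not divide 2774, so the congruence has no solution.

no solution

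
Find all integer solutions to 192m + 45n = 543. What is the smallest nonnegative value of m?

gcd(192, 45) = 3.
3 divides 543, so solutions exist.
By Bézout, 192·(4) + 45·(-17) = 3.
Scale by 543/3 = 181: (m₀, n₀) = (724, -3077).
General solution: m = 724 + 15t, n = -3077 - 64t for integer t.
m ≥ 0: smallest is 724 mod 15 = 4 (at t = -48), with n = -5.

4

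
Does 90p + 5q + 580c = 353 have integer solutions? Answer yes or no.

no

gcd(90, 5):
  90 = 18×5
so gcd(90, 5) = 5.
gcd(5, 580) = 5.
5 does not divide 353 (remainder 3), so no integer solutions.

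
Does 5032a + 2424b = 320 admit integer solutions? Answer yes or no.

gcd(5032, 2424) = 8.
8 divides 320, so integer solutions exist.

yes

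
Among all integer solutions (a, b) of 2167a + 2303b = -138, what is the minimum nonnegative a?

1796

gcd(2303, 2167):
  2303 = 1×2167 + 136
  2167 = 15×136 + 127
  136 = 1×127 + 9
  127 = 14×9 + 1
  9 = 9×1
so gcd(2303, 2167) = 1.
1 divides -138, so solutions exist.
Back-substitute for Bézout coefficients:
  1 = 127 - 14×9
  ... = 2167×(254) + 2303×(-239)
Scale by -138/1 = -138: (a₀, b₀) = (-35052, 32982).
General solution: a = -35052 + 2303t, b = 32982 - 2167t for integer t.
a ≥ 0: smallest is -35052 mod 2303 = 1796 (at t = 16), with b = -1690.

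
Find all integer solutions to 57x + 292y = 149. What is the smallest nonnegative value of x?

269

gcd(292, 57) = 1  (292 = 5×57 + 7, 57 = 8×7 + 1, 7 = 7×1).
1 divides 149, so solutions exist.
Back-substituting, 57×(41) + 292×(-8) = 1.
Scale by 149/1 = 149: (x₀, y₀) = (6109, -1192).
General solution: x = 6109 + 292t, y = -1192 - 57t for integer t.
x ≥ 0: smallest is 6109 mod 292 = 269 (at t = -20), with y = -52.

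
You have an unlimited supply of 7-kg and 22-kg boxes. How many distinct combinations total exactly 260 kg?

2

Need nonnegative integers with 7j + 22k = 260.
gcd(7, 22) = 1, and 7·(-3) + 22·(1) = 1.
So (j₀, k₀) = (-780, 260); general j = -780 + 22t, k = 260 - 7t.
j ≥ 0 ⇒ t ≥ 36; k ≥ 0 ⇒ t ≤ 37. That's 2 values of t.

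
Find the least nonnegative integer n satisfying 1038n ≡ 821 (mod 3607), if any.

gcd(3607, 1038) = 1  (3607 = 3·1038 + 493, 1038 = 2·493 + 52, 493 = 9·52 + 25, 52 = 2·25 + 2, 25 = 12·2 + 1, 2 = 2·1).
1 divides 821, so solutions exist.
Back-substituting, 1038·(-1734) + 3607·(499) = 1.
So 1038·(-1734) ≡ 1 (mod 3607); multiply by 821: n ≡ -1423614 (mod 3607).
Smallest nonnegative: n = -1423614 mod 3607 = 1151.

1151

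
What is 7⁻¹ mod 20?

gcd(20, 7):
  20 = 2×7 + 6
  7 = 1×6 + 1
  6 = 6×1
so gcd(20, 7) = 1.
Back-substitute for Bézout coefficients:
  1 = 7 - 1×6
  ... = 7×(3) + 20×(-1)
So 7×3 ≡ 1 (mod 20), and 3 mod 20 = 3.

3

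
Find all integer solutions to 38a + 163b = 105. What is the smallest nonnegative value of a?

110

gcd(163, 38):
  163 = 4×38 + 11
  38 = 3×11 + 5
  11 = 2×5 + 1
  5 = 5×1
so gcd(163, 38) = 1.
1 divides 105, so solutions exist.
Back-substitute for Bézout coefficients:
  1 = 11 - 2×5
  ... = 38×(-30) + 163×(7)
Scale by 105/1 = 105: (a₀, b₀) = (-3150, 735).
General solution: a = -3150 + 163t, b = 735 - 38t for integer t.
a ≥ 0: smallest is -3150 mod 163 = 110 (at t = 20), with b = -25.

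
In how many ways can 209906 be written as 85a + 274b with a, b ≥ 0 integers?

gcd(274, 85) = 1.
By Bézout, 85·(-29) + 274·(9) = 1.
One solution: (184, 709).
General: a = 184 + 274t, b = 709 - 85t.
a ≥ 0 ⇒ t ≥ 0; b ≥ 0 ⇒ t ≤ 8. So t ∈ [0, 8]: 9 solutions.

9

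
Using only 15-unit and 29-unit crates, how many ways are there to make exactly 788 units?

2

Need nonnegative integers with 15j + 29k = 788.
gcd(15, 29) = 1, and 15·(2) + 29·(-1) = 1.
So (j₀, k₀) = (1576, -788); general j = 1576 + 29t, k = -788 - 15t.
j ≥ 0 ⇒ t ≥ -54; k ≥ 0 ⇒ t ≤ -53. That's 2 values of t.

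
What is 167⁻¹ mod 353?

260

gcd(353, 167):
  353 = 2×167 + 19
  167 = 8×19 + 15
  19 = 1×15 + 4
  15 = 3×4 + 3
  4 = 1×3 + 1
  3 = 3×1
so gcd(353, 167) = 1.
Back-substitute for Bézout coefficients:
  1 = 4 - 1×3
  ... = 167×(-93) + 353×(44)
So 167×-93 ≡ 1 (mod 353), and -93 mod 353 = 260.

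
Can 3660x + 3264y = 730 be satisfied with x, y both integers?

gcd(3660, 3264) = 12  (3660 = 1·3264 + 396, 3264 = 8·396 + 96, 396 = 4·96 + 12, 96 = 8·12).
12 does not divide 730 (remainder 10), so no integer solutions.

no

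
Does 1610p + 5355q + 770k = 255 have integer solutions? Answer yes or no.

gcd(5355, 1610) = 35  (5355 = 3·1610 + 525, 1610 = 3·525 + 35, 525 = 15·35).
gcd(35, 770) = 35.
35 does not divide 255 (remainder 10), so no integer solutions.

no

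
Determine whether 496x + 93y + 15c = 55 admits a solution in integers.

yes

gcd(496, 93):
  496 = 5×93 + 31
  93 = 3×31
so gcd(496, 93) = 31.
gcd(31, 15) = 1.
1 divides 55, so integer solutions exist.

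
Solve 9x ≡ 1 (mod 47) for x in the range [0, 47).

gcd(47, 9) = 1  (47 = 5·9 + 2, 9 = 4·2 + 1, 2 = 2·1).
Back-substituting, 9·(21) + 47·(-4) = 1.
So 9·21 ≡ 1 (mod 47), and 21 mod 47 = 21.

21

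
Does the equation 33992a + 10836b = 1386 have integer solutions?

no

gcd(33992, 10836) = 28.
28 does not divide 1386 (remainder 14), so no integer solutions.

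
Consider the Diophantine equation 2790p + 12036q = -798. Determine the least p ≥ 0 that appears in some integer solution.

1199

gcd(12036, 2790):
  12036 = 4×2790 + 876
  2790 = 3×876 + 162
  876 = 5×162 + 66
  162 = 2×66 + 30
  66 = 2×30 + 6
  30 = 5×6
so gcd(12036, 2790) = 6.
6 divides -798, so solutions exist.
Back-substitute for Bézout coefficients:
  6 = 66 - 2×30
  ... = 2790×(-371) + 12036×(86)
Scale by -798/6 = -133: (p₀, q₀) = (49343, -11438).
General solution: p = 49343 + 2006t, q = -11438 - 465t for integer t.
p ≥ 0: smallest is 49343 mod 2006 = 1199 (at t = -24), with q = -278.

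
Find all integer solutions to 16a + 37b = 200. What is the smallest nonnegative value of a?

31

gcd(37, 16) = 1  (37 = 2·16 + 5, 16 = 3·5 + 1, 5 = 5·1).
1 divides 200, so solutions exist.
Back-substituting, 16·(7) + 37·(-3) = 1.
Scale by 200/1 = 200: (a₀, b₀) = (1400, -600).
General solution: a = 1400 + 37t, b = -600 - 16t for integer t.
a ≥ 0: smallest is 1400 mod 37 = 31 (at t = -37), with b = -8.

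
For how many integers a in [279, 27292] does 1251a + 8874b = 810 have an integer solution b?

27

gcd(8874, 1251) = 9  (8874 = 7·1251 + 117, 1251 = 10·117 + 81, 117 = 1·81 + 36, 81 = 2·36 + 9, 36 = 4·9).
Back-substituting, 1251·(227) + 8874·(-32) = 9.
Scale by 90: particular solution (20430, -2880); reduce a mod 986: (710, -100).
General solution: a = 710 + 986t, b = -100 - 139t for integer t.
279 ≤ 710 + 986t ≤ 27292 gives t ∈ [0, 26], which is 27 values.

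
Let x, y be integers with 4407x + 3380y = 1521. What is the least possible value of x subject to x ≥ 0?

143

gcd(4407, 3380):
  4407 = 1·3380 + 1027
  3380 = 3·1027 + 299
  1027 = 3·299 + 130
  299 = 2·130 + 39
  130 = 3·39 + 13
  39 = 3·13
so gcd(4407, 3380) = 13.
13 divides 1521, so solutions exist.
Back-substitute for Bézout coefficients:
  13 = 130 - 3·39
  ... = 4407·(79) + 3380·(-103)
Scale by 1521/13 = 117: (x₀, y₀) = (9243, -12051).
General solution: x = 9243 + 260t, y = -12051 - 339t for integer t.
x ≥ 0: smallest is 9243 mod 260 = 143 (at t = -35), with y = -186.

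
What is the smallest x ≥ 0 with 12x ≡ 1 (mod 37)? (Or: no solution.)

34

gcd(37, 12) = 1.
1 divides 1, so solutions exist.
By Bézout, 12·(-3) + 37·(1) = 1.
So 12·(-3) ≡ 1 (mod 37); multiply by 1: x ≡ -3 (mod 37).
Smallest nonnegative: x = -3 mod 37 = 34.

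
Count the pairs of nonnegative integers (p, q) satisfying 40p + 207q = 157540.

gcd(207, 40) = 1.
By Bézout, 40×(88) + 207×(-17) = 1.
One solution: (109, 740).
General: p = 109 + 207t, q = 740 - 40t.
p ≥ 0 ⇒ t ≥ 0; q ≥ 0 ⇒ t ≤ 18. So t ∈ [0, 18]: 19 solutions.

19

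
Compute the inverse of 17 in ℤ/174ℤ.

gcd(174, 17) = 1  (174 = 10*17 + 4, 17 = 4*4 + 1, 4 = 4*1).
Back-substituting, 17*(41) + 174*(-4) = 1.
So 17*41 ≡ 1 (mod 174), and 41 mod 174 = 41.

41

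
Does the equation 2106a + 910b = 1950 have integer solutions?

yes

gcd(2106, 910):
  2106 = 2×910 + 286
  910 = 3×286 + 52
  286 = 5×52 + 26
  52 = 2×26
so gcd(2106, 910) = 26.
26 divides 1950, so integer solutions exist.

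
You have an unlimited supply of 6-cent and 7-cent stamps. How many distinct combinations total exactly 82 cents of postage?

Need nonnegative integers with 6j + 7k = 82.
gcd(6, 7) = 1, and 6·(-1) + 7·(1) = 1.
So (j₀, k₀) = (-82, 82); general j = -82 + 7t, k = 82 - 6t.
j ≥ 0 ⇒ t ≥ 12; k ≥ 0 ⇒ t ≤ 13. That's 2 values of t.

2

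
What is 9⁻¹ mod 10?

gcd(10, 9) = 1  (10 = 1·9 + 1, 9 = 9·1).
Back-substituting, 9·(-1) + 10·(1) = 1.
So 9·-1 ≡ 1 (mod 10), and -1 mod 10 = 9.

9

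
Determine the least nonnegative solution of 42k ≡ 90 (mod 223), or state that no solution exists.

gcd(223, 42):
  223 = 5*42 + 13
  42 = 3*13 + 3
  13 = 4*3 + 1
  3 = 3*1
so gcd(223, 42) = 1.
1 divides 90, so solutions exist.
Back-substitute for Bézout coefficients:
  1 = 13 - 4*3
  ... = 42*(-69) + 223*(13)
So 42*(-69) ≡ 1 (mod 223); multiply by 90: k ≡ -6210 (mod 223).
Smallest nonnegative: k = -6210 mod 223 = 34.

34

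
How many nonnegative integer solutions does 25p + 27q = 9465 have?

gcd(27, 25):
  27 = 1·25 + 2
  25 = 12·2 + 1
  2 = 2·1
so gcd(27, 25) = 1.
Back-substitute for Bézout coefficients:
  1 = 25 - 12·2
  ... = 25·(13) + 27·(-12)
Scale by 9465: one solution is (123045, -113580). Reduce p mod 27: (6, 345).
General: p = 6 + 27t, q = 345 - 25t.
p ≥ 0 ⇒ t ≥ 0; q ≥ 0 ⇒ t ≤ 13. So t ∈ [0, 13]: 14 solutions.

14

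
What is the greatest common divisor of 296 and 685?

1

gcd(685, 296) = 1  (685 = 2×296 + 93, 296 = 3×93 + 17, 93 = 5×17 + 8, 17 = 2×8 + 1, 8 = 8×1).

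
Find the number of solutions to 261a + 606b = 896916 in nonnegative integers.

gcd(606, 261) = 3.
By Bézout, 261×(-65) + 606×(28) = 3.
One solution: (28, 1468).
General: a = 28 + 202t, b = 1468 - 87t.
a ≥ 0 ⇒ t ≥ 0; b ≥ 0 ⇒ t ≤ 16. So t ∈ [0, 16]: 17 solutions.

17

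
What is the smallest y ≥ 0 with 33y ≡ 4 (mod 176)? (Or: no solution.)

no solution

gcd(176, 33) = 11.
11 does not divide 4, so the congruence has no solution.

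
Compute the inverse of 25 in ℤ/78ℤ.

gcd(78, 25):
  78 = 3*25 + 3
  25 = 8*3 + 1
  3 = 3*1
so gcd(78, 25) = 1.
Back-substitute for Bézout coefficients:
  1 = 25 - 8*3
  ... = 25*(25) + 78*(-8)
So 25*25 ≡ 1 (mod 78), and 25 mod 78 = 25.

25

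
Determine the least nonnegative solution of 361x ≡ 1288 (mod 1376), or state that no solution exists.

1128

gcd(1376, 361) = 1.
1 divides 1288, so solutions exist.
By Bézout, 361·(-263) + 1376·(69) = 1.
So 361·(-263) ≡ 1 (mod 1376); multiply by 1288: x ≡ -338744 (mod 1376).
Smallest nonnegative: x = -338744 mod 1376 = 1128.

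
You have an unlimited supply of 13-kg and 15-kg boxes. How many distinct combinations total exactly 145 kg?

1

Need nonnegative integers with 13j + 15k = 145.
gcd(13, 15) = 1, and 13·(7) + 15·(-6) = 1.
So (j₀, k₀) = (1015, -870); general j = 1015 + 15t, k = -870 - 13t.
j ≥ 0 ⇒ t ≥ -67; k ≥ 0 ⇒ t ≤ -67. That's 1 value of t.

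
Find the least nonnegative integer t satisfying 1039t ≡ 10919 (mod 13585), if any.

gcd(13585, 1039):
  13585 = 13×1039 + 78
  1039 = 13×78 + 25
  78 = 3×25 + 3
  25 = 8×3 + 1
  3 = 3×1
so gcd(13585, 1039) = 1.
1 divides 10919, so solutions exist.
Back-substitute for Bézout coefficients:
  1 = 25 - 8×3
  ... = 1039×(4354) + 13585×(-333)
So 1039×(4354) ≡ 1 (mod 13585); multiply by 10919: t ≡ 47541326 (mod 13585).
Smallest nonnegative: t = 47541326 mod 13585 = 7411.

7411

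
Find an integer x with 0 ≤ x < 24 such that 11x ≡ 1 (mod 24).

gcd(24, 11):
  24 = 2·11 + 2
  11 = 5·2 + 1
  2 = 2·1
so gcd(24, 11) = 1.
Back-substitute for Bézout coefficients:
  1 = 11 - 5·2
  ... = 11·(11) + 24·(-5)
So 11·11 ≡ 1 (mod 24), and 11 mod 24 = 11.

11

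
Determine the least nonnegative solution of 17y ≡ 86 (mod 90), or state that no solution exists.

gcd(90, 17):
  90 = 5×17 + 5
  17 = 3×5 + 2
  5 = 2×2 + 1
  2 = 2×1
so gcd(90, 17) = 1.
1 divides 86, so solutions exist.
Back-substitute for Bézout coefficients:
  1 = 5 - 2×2
  ... = 17×(-37) + 90×(7)
So 17×(-37) ≡ 1 (mod 90); multiply by 86: y ≡ -3182 (mod 90).
Smallest nonnegative: y = -3182 mod 90 = 58.

58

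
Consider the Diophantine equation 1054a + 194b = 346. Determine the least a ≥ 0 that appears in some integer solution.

gcd(1054, 194) = 2  (1054 = 5*194 + 84, 194 = 2*84 + 26, 84 = 3*26 + 6, 26 = 4*6 + 2, 6 = 3*2).
2 divides 346, so solutions exist.
Back-substituting, 1054*(-30) + 194*(163) = 2.
Scale by 346/2 = 173: (a₀, b₀) = (-5190, 28199).
General solution: a = -5190 + 97t, b = 28199 - 527t for integer t.
a ≥ 0: smallest is -5190 mod 97 = 48 (at t = 54), with b = -259.

48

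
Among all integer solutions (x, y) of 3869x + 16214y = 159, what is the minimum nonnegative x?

gcd(16214, 3869) = 1.
1 divides 159, so solutions exist.
By Bézout, 3869×(-5163) + 16214×(1232) = 1.
Scale by 159/1 = 159: (x₀, y₀) = (-820917, 195888).
General solution: x = -820917 + 16214t, y = 195888 - 3869t for integer t.
x ≥ 0: smallest is -820917 mod 16214 = 5997 (at t = 51), with y = -1431.

5997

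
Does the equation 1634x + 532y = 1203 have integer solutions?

gcd(1634, 532) = 38  (1634 = 3·532 + 38, 532 = 14·38).
38 does not divide 1203 (remainder 25), so no integer solutions.

no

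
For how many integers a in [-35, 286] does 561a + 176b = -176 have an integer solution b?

gcd(561, 176) = 11.
By Bézout, 561×(-5) + 176×(16) = 11.
Particular solution: (0, -1).
General solution: a = 0 + 16t, b = -1 - 51t for integer t.
-35 ≤ 0 + 16t ≤ 286 gives t ∈ [-2, 17], which is 20 values.

20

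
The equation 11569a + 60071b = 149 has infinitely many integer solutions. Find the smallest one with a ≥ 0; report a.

9040

gcd(60071, 11569):
  60071 = 5×11569 + 2226
  11569 = 5×2226 + 439
  2226 = 5×439 + 31
  439 = 14×31 + 5
  31 = 6×5 + 1
  5 = 5×1
so gcd(60071, 11569) = 1.
1 divides 149, so solutions exist.
Back-substitute for Bézout coefficients:
  1 = 31 - 6×5
  ... = 11569×(-11631) + 60071×(2240)
Scale by 149/1 = 149: (a₀, b₀) = (-1733019, 333760).
General solution: a = -1733019 + 60071t, b = 333760 - 11569t for integer t.
a ≥ 0: smallest is -1733019 mod 60071 = 9040 (at t = 29), with b = -1741.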